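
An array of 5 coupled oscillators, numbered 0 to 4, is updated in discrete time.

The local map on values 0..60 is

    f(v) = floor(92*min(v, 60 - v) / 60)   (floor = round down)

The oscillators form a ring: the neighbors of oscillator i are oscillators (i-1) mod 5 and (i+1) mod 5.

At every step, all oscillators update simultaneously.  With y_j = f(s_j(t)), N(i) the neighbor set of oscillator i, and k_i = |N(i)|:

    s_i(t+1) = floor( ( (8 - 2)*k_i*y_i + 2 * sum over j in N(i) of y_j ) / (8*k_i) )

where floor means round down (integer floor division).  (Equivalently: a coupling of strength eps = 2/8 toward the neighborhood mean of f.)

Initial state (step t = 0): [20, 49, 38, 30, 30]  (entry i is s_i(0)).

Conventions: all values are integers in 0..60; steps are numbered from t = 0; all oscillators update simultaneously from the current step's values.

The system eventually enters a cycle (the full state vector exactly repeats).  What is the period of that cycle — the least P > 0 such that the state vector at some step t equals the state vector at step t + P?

Answer: 6
Key observation: The state at step 39, [33, 33, 40, 41, 40], reappears at step 45 — and no state repeats earlier — so the cycle the system enters has period 6.

Derivation:
t=0: [20, 49, 38, 30, 30]
t=1: [30, 19, 32, 44, 44]
t=2: [41, 32, 38, 26, 26]
t=3: [31, 39, 34, 38, 37]
t=4: [41, 34, 37, 34, 35]
t=5: [31, 37, 36, 38, 37]
t=6: [41, 36, 35, 33, 35]
t=7: [31, 35, 38, 40, 37]
t=8: [42, 38, 33, 31, 35]
t=9: [29, 33, 40, 42, 37]
t=10: [42, 40, 31, 28, 35]
t=11: [28, 31, 42, 41, 37]
t=12: [41, 41, 29, 29, 35]
t=13: [30, 30, 42, 43, 37]
t=14: [44, 43, 29, 27, 35]
t=15: [26, 28, 41, 41, 36]
t=16: [39, 40, 30, 29, 35]
t=17: [32, 32, 43, 43, 38]
t=18: [40, 40, 28, 26, 33]
t=19: [31, 31, 40, 39, 39]
t=20: [42, 42, 32, 31, 33]
t=21: [28, 28, 40, 43, 39]
t=22: [40, 40, 31, 27, 32]
t=23: [31, 31, 41, 41, 40]
t=24: [42, 42, 30, 29, 31]
t=25: [29, 29, 43, 44, 41]
t=26: [42, 41, 28, 24, 30]
t=27: [29, 30, 39, 38, 42]
t=28: [42, 44, 33, 32, 29]
t=29: [28, 26, 39, 42, 41]
t=30: [40, 38, 32, 27, 30]
t=31: [32, 33, 40, 41, 43]
t=32: [39, 39, 31, 28, 28]
t=33: [33, 33, 42, 42, 40]
t=34: [39, 39, 28, 27, 31]
t=35: [33, 33, 40, 41, 42]
t=36: [39, 39, 31, 28, 29]
t=37: [33, 33, 42, 42, 42]
t=38: [39, 39, 28, 27, 28]
t=39: [33, 33, 40, 41, 40]
t=40: [39, 39, 31, 29, 31]
t=41: [33, 33, 42, 44, 42]
t=42: [39, 39, 28, 24, 28]
t=43: [33, 33, 40, 37, 40]
t=44: [39, 39, 32, 33, 32]
t=45: [33, 33, 40, 41, 40]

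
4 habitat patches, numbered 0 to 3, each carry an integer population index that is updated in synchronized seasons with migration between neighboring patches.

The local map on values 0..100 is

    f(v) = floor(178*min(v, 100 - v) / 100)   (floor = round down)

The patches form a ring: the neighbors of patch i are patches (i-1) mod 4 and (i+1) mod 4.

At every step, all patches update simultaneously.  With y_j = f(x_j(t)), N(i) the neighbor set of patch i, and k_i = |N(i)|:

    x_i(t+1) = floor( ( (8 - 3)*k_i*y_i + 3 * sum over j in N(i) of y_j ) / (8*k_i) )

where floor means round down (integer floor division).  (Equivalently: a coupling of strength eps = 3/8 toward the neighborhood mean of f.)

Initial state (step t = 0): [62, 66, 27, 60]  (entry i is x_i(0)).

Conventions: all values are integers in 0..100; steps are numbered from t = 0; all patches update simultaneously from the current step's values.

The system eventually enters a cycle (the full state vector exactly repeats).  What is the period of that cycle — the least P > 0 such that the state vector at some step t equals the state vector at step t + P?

Simulating step by step:
t=0: [62, 66, 27, 60]
t=1: [66, 59, 54, 65]
t=2: [62, 71, 75, 65]
t=3: [63, 52, 48, 59]
t=4: [70, 81, 82, 73]
t=5: [48, 36, 35, 45]
t=6: [80, 67, 65, 77]
t=7: [40, 54, 57, 43]
t=8: [73, 78, 76, 75]
t=9: [45, 41, 41, 44]
t=10: [78, 73, 73, 77]
t=11: [40, 46, 46, 41]
t=12: [73, 79, 79, 73]
t=13: [45, 39, 39, 45]
t=14: [77, 71, 71, 77]
t=15: [42, 48, 48, 42]
t=16: [76, 82, 82, 76]
t=17: [40, 33, 33, 40]
t=18: [68, 60, 60, 68]
t=19: [58, 68, 68, 58]
t=20: [70, 59, 59, 70]
t=21: [56, 68, 68, 56]
t=22: [73, 60, 60, 73]
t=23: [52, 66, 66, 52]
t=24: [80, 64, 64, 80]
t=25: [40, 58, 58, 40]
t=26: [71, 73, 73, 71]
t=27: [50, 48, 48, 50]
t=28: [88, 85, 85, 88]
t=29: [21, 25, 25, 21]
t=30: [38, 42, 42, 38]
t=31: [68, 72, 72, 68]
t=32: [54, 50, 50, 54]
t=33: [82, 87, 87, 82]
t=34: [30, 24, 24, 30]
t=35: [50, 44, 44, 50]
t=36: [86, 80, 80, 86]
t=37: [26, 32, 32, 26]
t=38: [47, 54, 54, 47]
t=39: [82, 81, 81, 82]
t=40: [32, 32, 32, 32]
t=41: [56, 56, 56, 56]
t=42: [78, 78, 78, 78]
t=43: [39, 39, 39, 39]
t=44: [69, 69, 69, 69]
t=45: [55, 55, 55, 55]
t=46: [80, 80, 80, 80]
t=47: [35, 35, 35, 35]
t=48: [62, 62, 62, 62]
t=49: [67, 67, 67, 67]
t=50: [58, 58, 58, 58]
t=51: [74, 74, 74, 74]
t=52: [46, 46, 46, 46]
t=53: [81, 81, 81, 81]
t=54: [33, 33, 33, 33]
t=55: [58, 58, 58, 58]

Answer: 5
Key observation: The state at step 50, [58, 58, 58, 58], reappears at step 55 — and no state repeats earlier — so the cycle the system enters has period 5.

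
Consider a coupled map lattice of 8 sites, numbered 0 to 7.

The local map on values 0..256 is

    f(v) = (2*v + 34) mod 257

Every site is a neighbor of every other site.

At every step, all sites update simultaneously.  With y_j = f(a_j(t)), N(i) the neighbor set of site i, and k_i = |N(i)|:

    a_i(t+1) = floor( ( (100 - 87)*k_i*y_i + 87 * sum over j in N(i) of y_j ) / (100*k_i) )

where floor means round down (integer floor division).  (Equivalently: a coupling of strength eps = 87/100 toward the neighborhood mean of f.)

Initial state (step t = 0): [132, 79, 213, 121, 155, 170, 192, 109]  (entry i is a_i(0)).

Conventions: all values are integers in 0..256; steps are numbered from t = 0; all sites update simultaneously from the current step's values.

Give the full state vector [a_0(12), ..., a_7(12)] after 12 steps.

Answer: [172, 173, 173, 172, 172, 172, 173, 173]

Derivation:
t=0: [132, 79, 213, 121, 155, 170, 192, 109]
t=1: [133, 134, 134, 133, 133, 133, 134, 134]
t=2: [43, 44, 44, 43, 43, 43, 44, 44]
t=3: [120, 121, 121, 120, 120, 120, 121, 121]
t=4: [17, 18, 18, 17, 17, 17, 18, 18]
t=5: [68, 69, 69, 68, 68, 68, 69, 69]
t=6: [170, 171, 171, 170, 170, 170, 171, 171]
t=7: [117, 118, 118, 117, 117, 117, 118, 118]
t=8: [11, 12, 12, 11, 11, 11, 12, 12]
t=9: [56, 57, 57, 56, 56, 56, 57, 57]
t=10: [146, 147, 147, 146, 146, 146, 147, 147]
t=11: [69, 70, 70, 69, 69, 69, 70, 70]
t=12: [172, 173, 173, 172, 172, 172, 173, 173]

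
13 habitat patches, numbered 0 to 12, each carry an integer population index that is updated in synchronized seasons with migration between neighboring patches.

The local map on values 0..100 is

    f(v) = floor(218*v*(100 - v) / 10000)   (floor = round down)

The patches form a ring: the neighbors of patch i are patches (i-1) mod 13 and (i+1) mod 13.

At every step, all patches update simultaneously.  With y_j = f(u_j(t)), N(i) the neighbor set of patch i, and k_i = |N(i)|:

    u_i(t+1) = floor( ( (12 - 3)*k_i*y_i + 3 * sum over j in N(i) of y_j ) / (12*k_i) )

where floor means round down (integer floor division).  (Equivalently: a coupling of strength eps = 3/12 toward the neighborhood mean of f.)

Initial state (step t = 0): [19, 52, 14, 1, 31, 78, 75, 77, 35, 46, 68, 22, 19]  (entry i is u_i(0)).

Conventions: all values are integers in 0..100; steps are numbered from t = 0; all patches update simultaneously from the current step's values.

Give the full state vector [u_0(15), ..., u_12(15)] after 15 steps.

Answer: [54, 54, 54, 54, 54, 54, 54, 54, 54, 54, 54, 54, 54]

Derivation:
t=0: [19, 52, 14, 1, 31, 78, 75, 77, 35, 46, 68, 22, 19]
t=1: [35, 47, 26, 10, 39, 38, 39, 39, 48, 52, 46, 37, 33]
t=2: [49, 51, 39, 25, 47, 51, 51, 51, 53, 54, 53, 50, 48]
t=3: [54, 53, 50, 43, 52, 54, 54, 54, 54, 54, 54, 54, 54]
t=4: [54, 54, 53, 53, 53, 54, 54, 54, 54, 54, 54, 54, 54]
t=5: [54, 54, 54, 54, 54, 54, 54, 54, 54, 54, 54, 54, 54]
t=6: [54, 54, 54, 54, 54, 54, 54, 54, 54, 54, 54, 54, 54]
t=7: [54, 54, 54, 54, 54, 54, 54, 54, 54, 54, 54, 54, 54]
t=8: [54, 54, 54, 54, 54, 54, 54, 54, 54, 54, 54, 54, 54]
t=9: [54, 54, 54, 54, 54, 54, 54, 54, 54, 54, 54, 54, 54]
t=10: [54, 54, 54, 54, 54, 54, 54, 54, 54, 54, 54, 54, 54]
t=11: [54, 54, 54, 54, 54, 54, 54, 54, 54, 54, 54, 54, 54]
t=12: [54, 54, 54, 54, 54, 54, 54, 54, 54, 54, 54, 54, 54]
t=13: [54, 54, 54, 54, 54, 54, 54, 54, 54, 54, 54, 54, 54]
t=14: [54, 54, 54, 54, 54, 54, 54, 54, 54, 54, 54, 54, 54]
t=15: [54, 54, 54, 54, 54, 54, 54, 54, 54, 54, 54, 54, 54]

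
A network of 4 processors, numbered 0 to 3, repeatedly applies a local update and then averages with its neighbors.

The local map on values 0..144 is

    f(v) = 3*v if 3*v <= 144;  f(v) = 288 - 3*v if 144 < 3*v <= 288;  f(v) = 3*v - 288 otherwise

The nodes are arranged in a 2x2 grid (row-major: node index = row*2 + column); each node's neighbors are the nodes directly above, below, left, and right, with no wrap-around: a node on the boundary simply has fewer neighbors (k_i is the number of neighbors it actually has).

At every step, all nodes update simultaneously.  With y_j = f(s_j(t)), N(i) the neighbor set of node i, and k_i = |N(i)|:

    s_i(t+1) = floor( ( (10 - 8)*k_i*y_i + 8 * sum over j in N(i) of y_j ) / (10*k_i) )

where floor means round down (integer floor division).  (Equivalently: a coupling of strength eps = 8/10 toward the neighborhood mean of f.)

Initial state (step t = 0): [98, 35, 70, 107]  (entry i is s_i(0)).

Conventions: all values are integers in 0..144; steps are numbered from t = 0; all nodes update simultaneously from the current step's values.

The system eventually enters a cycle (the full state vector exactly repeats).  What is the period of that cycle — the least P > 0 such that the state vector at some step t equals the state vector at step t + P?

Answer: 4
Key observation: The state at step 43, [90, 90, 90, 90], reappears at step 47 — and no state repeats earlier — so the cycle the system enters has period 4.

Derivation:
t=0: [98, 35, 70, 107]
t=1: [74, 36, 31, 79]
t=2: [93, 68, 65, 90]
t=3: [72, 27, 29, 74]
t=4: [81, 71, 72, 80]
t=5: [67, 52, 51, 68]
t=6: [124, 94, 95, 123]
t=7: [20, 67, 66, 19]
t=8: [82, 64, 64, 82]
t=9: [85, 52, 52, 85]
t=10: [112, 52, 52, 112]
t=11: [115, 64, 64, 115]
t=12: [88, 64, 64, 88]
t=13: [81, 38, 38, 81]
t=14: [100, 58, 58, 100]
t=15: [93, 32, 32, 93]
t=16: [78, 26, 26, 78]
t=17: [73, 58, 58, 73]
t=18: [105, 78, 78, 105]
t=19: [48, 32, 32, 48]
t=20: [105, 134, 134, 105]
t=21: [96, 44, 44, 96]
t=22: [105, 26, 26, 105]
t=23: [67, 37, 37, 67]
t=24: [106, 91, 91, 106]
t=25: [18, 27, 27, 18]
t=26: [75, 59, 59, 75]
t=27: [101, 72, 72, 101]
t=28: [60, 26, 26, 60]
t=29: [84, 102, 102, 84]
t=30: [21, 32, 32, 21]
t=31: [89, 69, 69, 89]
t=32: [69, 33, 33, 69]
t=33: [95, 84, 84, 95]
t=34: [29, 9, 9, 29]
t=35: [39, 75, 75, 39]
t=36: [73, 106, 106, 73]
t=37: [37, 61, 61, 37]
t=38: [106, 109, 109, 106]
t=39: [37, 31, 31, 37]
t=40: [96, 107, 107, 96]
t=41: [26, 6, 6, 26]
t=42: [30, 66, 66, 30]
t=43: [90, 90, 90, 90]
t=44: [18, 18, 18, 18]
t=45: [54, 54, 54, 54]
t=46: [126, 126, 126, 126]
t=47: [90, 90, 90, 90]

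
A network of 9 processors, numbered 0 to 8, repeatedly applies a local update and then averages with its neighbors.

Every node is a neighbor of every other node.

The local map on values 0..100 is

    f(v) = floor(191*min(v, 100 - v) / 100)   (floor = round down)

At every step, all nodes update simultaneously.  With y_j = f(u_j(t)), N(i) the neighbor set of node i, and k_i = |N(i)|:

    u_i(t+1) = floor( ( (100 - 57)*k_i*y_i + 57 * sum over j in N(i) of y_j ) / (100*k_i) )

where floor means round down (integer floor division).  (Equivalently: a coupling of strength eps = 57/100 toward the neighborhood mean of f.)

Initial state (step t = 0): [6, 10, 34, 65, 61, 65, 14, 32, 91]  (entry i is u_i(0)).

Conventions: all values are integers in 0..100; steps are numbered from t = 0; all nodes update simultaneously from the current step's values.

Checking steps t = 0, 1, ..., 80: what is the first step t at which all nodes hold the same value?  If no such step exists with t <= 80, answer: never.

Simulating step by step:
t=0: [6, 10, 34, 65, 61, 65, 14, 32, 91]  (not all equal)
t=1: [32, 35, 51, 52, 55, 52, 38, 50, 34]  (not all equal)
t=2: [73, 74, 84, 83, 81, 83, 76, 85, 74]  (not all equal)
t=3: [43, 42, 35, 36, 37, 36, 41, 35, 42]  (not all equal)
t=4: [76, 75, 70, 71, 71, 71, 74, 70, 75]  (not all equal)
t=5: [49, 50, 53, 53, 53, 53, 50, 53, 50]  (not all equal)
t=6: [92, 92, 90, 90, 90, 90, 92, 90, 92]  (not all equal)
t=7: [16, 16, 17, 17, 17, 17, 16, 17, 16]  (not all equal)
t=8: [30, 30, 31, 31, 31, 31, 30, 31, 30]  (not all equal)
t=9: [57, 57, 58, 58, 58, 58, 57, 58, 57]  (not all equal)
t=10: [81, 81, 80, 80, 80, 80, 81, 80, 81]  (not all equal)
t=11: [36, 36, 37, 37, 37, 37, 36, 37, 36]  (not all equal)
t=12: [68, 68, 69, 69, 69, 69, 68, 69, 68]  (not all equal)
t=13: [60, 60, 59, 59, 59, 59, 60, 59, 60]  (not all equal)
t=14: [76, 76, 77, 77, 77, 77, 76, 77, 76]  (not all equal)
t=15: [44, 44, 43, 43, 43, 43, 44, 43, 44]  (not all equal)
t=16: [83, 83, 82, 82, 82, 82, 83, 82, 83]  (not all equal)
t=17: [32, 32, 33, 33, 33, 33, 32, 33, 32]  (not all equal)
t=18: [61, 61, 62, 62, 62, 62, 61, 62, 61]  (not all equal)
t=19: [73, 73, 72, 72, 72, 72, 73, 72, 73]  (not all equal)
t=20: [51, 51, 52, 52, 52, 52, 51, 52, 51]  (not all equal)
t=21: [92, 92, 91, 91, 91, 91, 92, 91, 92]  (not all equal)
t=22: [15, 15, 16, 16, 16, 16, 15, 16, 15]  (not all equal)
t=23: [28, 28, 29, 29, 29, 29, 28, 29, 28]  (not all equal)
t=24: [53, 53, 54, 54, 54, 54, 53, 54, 53]  (not all equal)
t=25: [88, 88, 87, 87, 87, 87, 88, 87, 88]  (not all equal)
t=26: [22, 22, 23, 23, 23, 23, 22, 23, 22]  (not all equal)
t=27: [42, 42, 42, 42, 42, 42, 42, 42, 42]  (all equal)

Answer: 27
Key observation: Synchronization is absorbing here: once all nodes are equal they stay equal, and step 27 is the first all-equal step.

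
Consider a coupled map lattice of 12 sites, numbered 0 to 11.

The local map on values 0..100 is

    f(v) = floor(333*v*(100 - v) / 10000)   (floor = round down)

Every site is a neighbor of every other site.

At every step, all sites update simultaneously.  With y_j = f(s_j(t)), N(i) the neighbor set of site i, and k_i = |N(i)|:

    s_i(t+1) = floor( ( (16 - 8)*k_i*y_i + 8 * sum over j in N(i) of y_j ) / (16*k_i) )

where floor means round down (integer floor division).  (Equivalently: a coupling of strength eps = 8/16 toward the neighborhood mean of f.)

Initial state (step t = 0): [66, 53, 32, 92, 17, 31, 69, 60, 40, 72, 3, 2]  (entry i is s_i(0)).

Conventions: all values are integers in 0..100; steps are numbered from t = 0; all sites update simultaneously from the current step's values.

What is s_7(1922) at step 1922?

Simulating step by step:
t=0: [66, 53, 32, 92, 17, 31, 69, 60, 40, 72, 3, 2]
t=1: [64, 68, 63, 41, 51, 63, 63, 66, 66, 61, 35, 33]
t=2: [76, 74, 76, 78, 79, 76, 76, 75, 75, 77, 75, 74]
t=3: [60, 62, 60, 58, 57, 60, 60, 61, 61, 59, 61, 62]
t=4: [79, 78, 79, 80, 80, 79, 79, 79, 79, 79, 79, 78]
t=5: [55, 55, 55, 54, 54, 55, 55, 55, 55, 55, 55, 55]
t=6: [82, 82, 82, 82, 82, 82, 82, 82, 82, 82, 82, 82]
t=7: [49, 49, 49, 49, 49, 49, 49, 49, 49, 49, 49, 49]
t=8: [83, 83, 83, 83, 83, 83, 83, 83, 83, 83, 83, 83]
t=9: [46, 46, 46, 46, 46, 46, 46, 46, 46, 46, 46, 46]
t=10: [82, 82, 82, 82, 82, 82, 82, 82, 82, 82, 82, 82]

Answer: s_7(1922) = 82
Key observation: The state at step 6, [82, 82, 82, 82, 82, 82, 82, 82, 82, 82, 82, 82], reappears at step 10: the system is in a cycle of period 4 from step 6 on.  Therefore the state at step 1922 equals the state at step 6 + ((1922 - 6) mod 4) = 6, which is [82, 82, 82, 82, 82, 82, 82, 82, 82, 82, 82, 82].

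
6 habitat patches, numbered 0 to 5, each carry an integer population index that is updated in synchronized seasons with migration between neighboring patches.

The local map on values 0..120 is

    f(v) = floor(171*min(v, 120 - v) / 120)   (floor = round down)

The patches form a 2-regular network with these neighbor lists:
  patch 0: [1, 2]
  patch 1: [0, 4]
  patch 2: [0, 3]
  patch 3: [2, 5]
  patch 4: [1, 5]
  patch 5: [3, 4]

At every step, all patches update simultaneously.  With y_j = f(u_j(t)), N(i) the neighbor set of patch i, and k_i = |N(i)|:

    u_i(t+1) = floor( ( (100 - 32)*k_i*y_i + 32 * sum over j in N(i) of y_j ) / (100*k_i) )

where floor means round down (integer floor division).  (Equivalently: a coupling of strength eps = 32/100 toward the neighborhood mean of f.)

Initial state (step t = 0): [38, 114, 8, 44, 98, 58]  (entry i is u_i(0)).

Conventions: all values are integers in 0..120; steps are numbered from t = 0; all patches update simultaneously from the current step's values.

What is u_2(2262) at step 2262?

Answer: u_2(2262) = 76
Key observation: The state at step 24, [82, 82, 82, 82, 82, 82], reappears at step 28: the system is in a cycle of period 4 from step 24 on.  Therefore the state at step 2262 equals the state at step 24 + ((2262 - 24) mod 4) = 26, which is [76, 76, 76, 76, 76, 76].

Derivation:
t=0: [38, 114, 8, 44, 98, 58]
t=1: [39, 19, 26, 57, 35, 70]
t=2: [47, 35, 46, 72, 49, 69]
t=3: [63, 54, 65, 68, 66, 70]
t=4: [79, 76, 77, 74, 75, 72]
t=5: [59, 61, 61, 64, 64, 66]
t=6: [84, 83, 83, 79, 79, 76]
t=7: [51, 52, 52, 57, 57, 60]
t=8: [72, 74, 74, 80, 80, 83]
t=9: [67, 64, 64, 57, 57, 53]
t=10: [76, 78, 78, 79, 79, 76]
t=11: [61, 59, 59, 58, 58, 60]
t=12: [84, 83, 83, 82, 82, 84]
t=13: [51, 52, 52, 53, 53, 51]
t=14: [72, 73, 73, 74, 74, 72]
t=15: [67, 66, 66, 65, 65, 67]
t=16: [75, 76, 76, 77, 77, 75]
t=17: [63, 62, 62, 61, 61, 63]
t=18: [81, 82, 82, 83, 83, 81]
t=19: [54, 53, 53, 52, 52, 54]
t=20: [75, 75, 75, 74, 74, 75]
t=21: [64, 64, 64, 64, 64, 64]
t=22: [79, 79, 79, 79, 79, 79]
t=23: [58, 58, 58, 58, 58, 58]
t=24: [82, 82, 82, 82, 82, 82]
t=25: [54, 54, 54, 54, 54, 54]
t=26: [76, 76, 76, 76, 76, 76]
t=27: [62, 62, 62, 62, 62, 62]
t=28: [82, 82, 82, 82, 82, 82]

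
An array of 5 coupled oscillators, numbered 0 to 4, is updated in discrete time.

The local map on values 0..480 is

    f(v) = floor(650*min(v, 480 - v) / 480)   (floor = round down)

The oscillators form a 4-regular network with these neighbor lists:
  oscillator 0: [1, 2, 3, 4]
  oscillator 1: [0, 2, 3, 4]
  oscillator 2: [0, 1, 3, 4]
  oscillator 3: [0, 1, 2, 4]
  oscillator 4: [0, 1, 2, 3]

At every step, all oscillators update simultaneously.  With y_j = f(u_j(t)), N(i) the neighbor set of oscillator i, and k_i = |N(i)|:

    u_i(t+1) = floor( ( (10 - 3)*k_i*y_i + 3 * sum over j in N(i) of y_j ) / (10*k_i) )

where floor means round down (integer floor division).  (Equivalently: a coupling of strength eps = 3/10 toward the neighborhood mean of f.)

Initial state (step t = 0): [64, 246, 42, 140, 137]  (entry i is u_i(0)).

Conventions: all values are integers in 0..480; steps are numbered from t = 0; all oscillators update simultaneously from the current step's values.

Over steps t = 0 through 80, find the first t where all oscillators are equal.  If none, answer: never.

Answer: never
Key observation: The state at step 24 reappears at step 30 — the system is in a cycle of period 6 from step 24 on.  No step 0..30 is synchronized, and the cycle repeats forever, so no step up to 80 (or ever) has all oscillators equal.

Derivation:
t=0: [64, 246, 42, 140, 137]  (not all equal)
t=1: [116, 259, 97, 180, 178]  (not all equal)
t=2: [178, 267, 162, 232, 230]  (not all equal)
t=3: [253, 282, 239, 299, 297]  (not all equal)
t=4: [296, 271, 306, 257, 258]  (not all equal)
t=5: [258, 279, 249, 290, 290]  (not all equal)
t=6: [292, 274, 299, 265, 265]  (not all equal)
t=7: [260, 275, 255, 283, 283]  (not all equal)
t=8: [291, 278, 295, 272, 272]  (not all equal)
t=9: [259, 271, 256, 276, 276]  (not all equal)
t=10: [294, 284, 297, 280, 280]  (not all equal)
t=11: [254, 263, 252, 266, 266]  (not all equal)
t=12: [302, 294, 303, 292, 292]  (not all equal)
t=13: [243, 249, 242, 251, 251]  (not all equal)
t=14: [318, 313, 319, 311, 311]  (not all equal)
t=15: [220, 225, 220, 226, 226]  (not all equal)
t=16: [298, 303, 298, 304, 304]  (not all equal)
t=17: [244, 239, 244, 239, 239]  (not all equal)
t=18: [319, 322, 319, 322, 322]  (not all equal)
t=19: [216, 213, 216, 213, 213]  (not all equal)
t=20: [291, 288, 291, 288, 288]  (not all equal)
t=21: [256, 259, 256, 259, 259]  (not all equal)
t=22: [302, 299, 302, 299, 299]  (not all equal)
t=23: [241, 244, 241, 244, 244]  (not all equal)
t=24: [322, 319, 322, 319, 319]  (not all equal)
t=25: [214, 217, 214, 217, 217]  (not all equal)
t=26: [289, 292, 289, 292, 292]  (not all equal)
t=27: [257, 254, 257, 254, 254]  (not all equal)
t=28: [302, 305, 302, 305, 305]  (not all equal)
t=29: [239, 236, 239, 236, 236]  (not all equal)
t=30: [322, 319, 322, 319, 319]  (not all equal)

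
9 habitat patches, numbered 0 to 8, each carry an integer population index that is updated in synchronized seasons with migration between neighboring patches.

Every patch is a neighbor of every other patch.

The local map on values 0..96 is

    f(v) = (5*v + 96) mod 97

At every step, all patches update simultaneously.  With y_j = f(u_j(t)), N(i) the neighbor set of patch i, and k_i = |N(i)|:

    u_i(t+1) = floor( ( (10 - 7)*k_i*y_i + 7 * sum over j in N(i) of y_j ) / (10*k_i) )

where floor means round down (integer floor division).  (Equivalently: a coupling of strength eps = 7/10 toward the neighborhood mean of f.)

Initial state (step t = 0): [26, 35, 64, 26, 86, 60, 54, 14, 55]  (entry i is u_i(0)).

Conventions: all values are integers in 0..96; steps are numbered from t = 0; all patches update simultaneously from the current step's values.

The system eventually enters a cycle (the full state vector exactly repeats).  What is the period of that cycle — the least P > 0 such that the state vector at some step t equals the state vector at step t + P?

Answer: 2
Key observation: The state at step 57, [35, 33, 34, 35, 42, 34, 32, 32, 33], reappears at step 59 — and no state repeats earlier — so the cycle the system enters has period 2.

Derivation:
t=0: [26, 35, 64, 26, 86, 60, 54, 14, 55]
t=1: [45, 55, 44, 45, 47, 40, 54, 53, 55]
t=2: [44, 55, 43, 44, 46, 39, 54, 52, 55]
t=3: [40, 52, 39, 40, 42, 35, 51, 49, 52]
t=4: [30, 43, 29, 30, 33, 46, 42, 40, 43]
t=5: [38, 31, 37, 38, 41, 34, 30, 28, 31]
t=6: [68, 61, 67, 68, 51, 64, 60, 58, 61]
t=7: [41, 33, 40, 41, 43, 37, 32, 51, 33]
t=8: [36, 48, 35, 36, 38, 52, 47, 46, 48]
t=9: [66, 58, 65, 66, 68, 63, 57, 56, 58]
t=10: [55, 67, 54, 55, 57, 52, 66, 65, 67]
t=11: [64, 57, 63, 64, 66, 61, 55, 54, 57]
t=12: [46, 59, 45, 46, 48, 43, 57, 56, 59]
t=13: [37, 30, 36, 37, 39, 34, 49, 48, 30]
t=14: [64, 57, 63, 64, 46, 61, 56, 55, 57]
t=15: [47, 60, 46, 47, 48, 44, 59, 58, 60]
t=16: [34, 27, 33, 34, 35, 31, 26, 46, 27]
t=17: [57, 50, 56, 57, 58, 54, 49, 49, 50]
t=18: [75, 68, 74, 75, 76, 72, 67, 67, 68]
t=19: [68, 61, 67, 68, 69, 65, 60, 60, 61]
t=20: [33, 26, 32, 33, 34, 30, 25, 25, 26]
t=21: [52, 45, 51, 52, 53, 49, 44, 44, 45]
t=22: [50, 43, 49, 50, 51, 47, 42, 42, 43]
t=23: [40, 33, 39, 40, 41, 37, 32, 32, 33]
t=24: [33, 46, 31, 33, 34, 50, 45, 45, 46]
t=25: [53, 46, 51, 53, 54, 50, 45, 45, 46]
t=26: [55, 47, 53, 55, 56, 51, 46, 46, 47]
t=27: [62, 54, 60, 62, 64, 58, 53, 53, 54]
t=28: [43, 55, 41, 43, 45, 60, 54, 54, 55]
t=29: [39, 51, 36, 39, 41, 36, 50, 50, 51]
t=30: [35, 48, 52, 35, 37, 52, 47, 47, 48]
t=31: [63, 56, 61, 63, 65, 61, 55, 55, 56]
t=32: [42, 56, 40, 42, 45, 40, 55, 55, 56]
t=33: [38, 53, 36, 38, 41, 36, 52, 52, 53]
t=34: [74, 69, 72, 74, 57, 72, 68, 68, 69]
t=35: [67, 62, 65, 67, 70, 65, 61, 61, 62]
t=36: [32, 27, 30, 32, 36, 30, 26, 26, 27]
t=37: [52, 47, 50, 52, 56, 50, 46, 46, 47]
t=38: [55, 50, 53, 55, 59, 53, 49, 49, 50]
t=39: [61, 56, 59, 61, 45, 59, 55, 55, 56]
t=40: [37, 52, 34, 37, 40, 34, 51, 51, 52]
t=41: [68, 63, 65, 68, 51, 65, 62, 62, 63]
t=42: [36, 31, 33, 36, 39, 33, 30, 30, 31]
t=43: [62, 57, 59, 62, 45, 59, 56, 56, 57]
t=44: [40, 56, 37, 40, 43, 37, 54, 54, 56]
t=45: [46, 63, 64, 46, 50, 64, 61, 61, 63]
t=46: [29, 27, 28, 29, 33, 28, 24, 24, 27]
t=47: [41, 39, 40, 41, 46, 40, 36, 36, 39]
t=48: [22, 20, 21, 22, 27, 21, 37, 37, 20]
t=49: [24, 22, 23, 24, 30, 23, 40, 40, 22]
t=50: [19, 16, 17, 19, 25, 17, 15, 15, 16]
t=51: [80, 77, 78, 80, 66, 78, 76, 76, 77]
t=52: [39, 56, 37, 39, 45, 37, 55, 55, 56]
t=53: [46, 64, 65, 46, 53, 65, 63, 63, 64]
t=54: [34, 32, 33, 34, 41, 33, 31, 31, 32]
t=55: [61, 59, 60, 61, 48, 60, 58, 58, 59]
t=56: [27, 25, 26, 27, 34, 26, 44, 44, 25]
t=57: [35, 33, 34, 35, 42, 34, 32, 32, 33]
t=58: [66, 64, 65, 66, 53, 65, 63, 63, 64]
t=59: [35, 33, 34, 35, 42, 34, 32, 32, 33]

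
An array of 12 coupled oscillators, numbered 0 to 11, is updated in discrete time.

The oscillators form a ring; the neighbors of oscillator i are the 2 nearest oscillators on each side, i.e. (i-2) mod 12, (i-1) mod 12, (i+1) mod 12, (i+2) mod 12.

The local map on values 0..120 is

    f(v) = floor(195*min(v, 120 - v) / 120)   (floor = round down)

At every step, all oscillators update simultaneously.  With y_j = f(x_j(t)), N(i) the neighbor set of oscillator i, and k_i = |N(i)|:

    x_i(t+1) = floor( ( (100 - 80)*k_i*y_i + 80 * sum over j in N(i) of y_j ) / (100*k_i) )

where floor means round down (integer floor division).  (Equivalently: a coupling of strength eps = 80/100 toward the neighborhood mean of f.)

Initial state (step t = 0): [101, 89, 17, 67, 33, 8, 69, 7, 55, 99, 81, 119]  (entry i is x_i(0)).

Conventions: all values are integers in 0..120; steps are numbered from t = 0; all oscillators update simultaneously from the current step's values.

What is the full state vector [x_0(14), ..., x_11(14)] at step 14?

Simulating step by step:
t=0: [101, 89, 17, 67, 33, 8, 69, 7, 55, 99, 81, 119]
t=1: [34, 38, 49, 45, 52, 49, 49, 45, 55, 39, 43, 35]
t=2: [64, 64, 70, 75, 78, 77, 80, 76, 74, 70, 66, 60]
t=3: [89, 86, 80, 76, 71, 69, 69, 72, 75, 82, 86, 89]
t=4: [55, 58, 64, 70, 75, 78, 78, 75, 69, 63, 57, 54]
t=5: [90, 88, 85, 81, 76, 72, 72, 76, 81, 85, 88, 90]
t=6: [51, 53, 58, 64, 69, 72, 72, 69, 64, 58, 53, 51]
t=7: [86, 87, 87, 86, 84, 82, 82, 84, 86, 87, 87, 86]
t=8: [53, 54, 54, 56, 57, 58, 58, 57, 56, 54, 54, 53]
t=9: [86, 87, 88, 90, 91, 92, 92, 91, 90, 88, 87, 86]
t=10: [53, 52, 51, 49, 47, 46, 46, 47, 49, 51, 52, 53]
t=11: [84, 83, 81, 79, 77, 75, 75, 77, 79, 81, 83, 84]
t=12: [59, 61, 63, 66, 68, 70, 70, 68, 66, 63, 61, 59]
t=13: [94, 92, 90, 87, 85, 83, 83, 85, 87, 90, 92, 94]
t=14: [44, 46, 48, 52, 55, 57, 57, 55, 52, 48, 46, 44]

Answer: [44, 46, 48, 52, 55, 57, 57, 55, 52, 48, 46, 44]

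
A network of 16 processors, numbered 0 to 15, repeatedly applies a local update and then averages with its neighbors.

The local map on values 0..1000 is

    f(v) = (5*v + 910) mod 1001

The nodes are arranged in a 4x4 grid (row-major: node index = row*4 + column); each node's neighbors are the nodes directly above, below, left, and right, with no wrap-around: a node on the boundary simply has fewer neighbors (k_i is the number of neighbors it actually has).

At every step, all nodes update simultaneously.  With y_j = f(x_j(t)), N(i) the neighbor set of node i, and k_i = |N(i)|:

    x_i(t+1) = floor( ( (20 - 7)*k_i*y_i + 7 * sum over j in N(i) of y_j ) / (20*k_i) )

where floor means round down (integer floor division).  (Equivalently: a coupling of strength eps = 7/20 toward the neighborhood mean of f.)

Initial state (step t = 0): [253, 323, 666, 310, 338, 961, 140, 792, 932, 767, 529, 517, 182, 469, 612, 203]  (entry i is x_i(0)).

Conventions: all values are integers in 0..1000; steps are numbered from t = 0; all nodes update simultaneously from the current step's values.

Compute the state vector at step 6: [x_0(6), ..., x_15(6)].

Answer: [672, 471, 264, 617, 317, 164, 181, 410, 645, 441, 474, 491, 338, 469, 584, 647]

Derivation:
t=0: [253, 323, 666, 310, 338, 961, 140, 792, 932, 767, 529, 517, 182, 469, 612, 203]
t=1: [308, 470, 338, 490, 557, 677, 602, 744, 619, 663, 604, 593, 675, 458, 830, 855]
t=2: [457, 323, 567, 446, 536, 371, 809, 657, 139, 267, 783, 768, 217, 193, 187, 279]
t=3: [319, 537, 670, 252, 563, 697, 838, 338, 605, 425, 777, 638, 904, 810, 781, 475]
t=4: [556, 518, 266, 258, 682, 380, 239, 430, 743, 289, 604, 257, 606, 769, 763, 342]
t=5: [588, 525, 247, 180, 452, 636, 244, 94, 591, 501, 722, 312, 849, 722, 736, 561]
t=6: [672, 471, 264, 617, 317, 164, 181, 410, 645, 441, 474, 491, 338, 469, 584, 647]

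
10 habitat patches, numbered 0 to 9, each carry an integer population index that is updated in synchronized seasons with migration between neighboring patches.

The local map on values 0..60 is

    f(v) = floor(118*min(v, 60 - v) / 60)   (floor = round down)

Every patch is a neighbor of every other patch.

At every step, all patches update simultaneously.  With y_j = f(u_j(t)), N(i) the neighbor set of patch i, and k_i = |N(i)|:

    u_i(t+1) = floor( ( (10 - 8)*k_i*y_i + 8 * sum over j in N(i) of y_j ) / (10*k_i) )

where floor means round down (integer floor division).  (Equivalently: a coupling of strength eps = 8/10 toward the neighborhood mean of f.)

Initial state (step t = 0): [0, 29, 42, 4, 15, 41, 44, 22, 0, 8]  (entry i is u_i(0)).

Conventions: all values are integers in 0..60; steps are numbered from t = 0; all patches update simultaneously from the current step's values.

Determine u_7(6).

Simulating step by step:
t=0: [0, 29, 42, 4, 15, 41, 44, 22, 0, 8]
t=1: [22, 28, 26, 23, 25, 26, 26, 27, 22, 24]
t=2: [48, 49, 49, 48, 48, 49, 49, 49, 48, 48]
t=3: [22, 21, 21, 22, 22, 21, 21, 21, 22, 22]
t=4: [42, 41, 41, 42, 42, 41, 41, 41, 42, 42]
t=5: [35, 36, 36, 35, 35, 36, 36, 36, 35, 35]
t=6: [48, 47, 47, 48, 48, 47, 47, 47, 48, 48]

Answer: u_7(6) = 47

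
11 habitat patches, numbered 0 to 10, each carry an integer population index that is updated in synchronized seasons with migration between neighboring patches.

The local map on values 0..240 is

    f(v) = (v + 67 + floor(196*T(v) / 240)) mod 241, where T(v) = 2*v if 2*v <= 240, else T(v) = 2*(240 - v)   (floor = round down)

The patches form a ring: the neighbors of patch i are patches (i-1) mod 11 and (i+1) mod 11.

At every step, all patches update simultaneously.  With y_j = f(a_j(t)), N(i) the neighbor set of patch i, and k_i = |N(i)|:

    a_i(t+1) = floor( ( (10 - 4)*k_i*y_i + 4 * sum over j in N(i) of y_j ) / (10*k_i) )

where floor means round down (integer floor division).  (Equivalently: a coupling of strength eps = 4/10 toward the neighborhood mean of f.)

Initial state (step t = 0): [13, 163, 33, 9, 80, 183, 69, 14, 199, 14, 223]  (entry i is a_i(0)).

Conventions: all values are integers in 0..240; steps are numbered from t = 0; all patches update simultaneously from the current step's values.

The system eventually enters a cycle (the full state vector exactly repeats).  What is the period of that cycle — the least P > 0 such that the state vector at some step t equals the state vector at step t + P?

Simulating step by step:
t=0: [13, 163, 33, 9, 80, 183, 69, 14, 199, 14, 223]
t=1: [98, 119, 132, 91, 60, 69, 45, 81, 95, 95, 86]
t=2: [88, 127, 121, 110, 149, 86, 120, 75, 68, 71, 63]
t=3: [108, 121, 135, 121, 107, 84, 100, 43, 10, 54, 153]
t=4: [118, 133, 135, 132, 101, 67, 98, 144, 133, 168, 136]
t=5: [134, 133, 132, 125, 81, 36, 76, 119, 127, 119, 128]
t=6: [133, 133, 134, 117, 83, 109, 75, 116, 137, 138, 136]
t=7: [132, 133, 133, 115, 75, 81, 62, 109, 130, 130, 131]
t=8: [134, 133, 132, 108, 47, 74, 168, 140, 130, 135, 134]
t=9: [133, 133, 129, 130, 140, 72, 96, 126, 133, 132, 132]
t=10: [133, 133, 135, 134, 107, 50, 77, 125, 134, 133, 133]
t=11: [133, 132, 132, 127, 130, 145, 84, 115, 134, 133, 133]
t=12: [133, 133, 134, 136, 133, 112, 79, 112, 132, 133, 133]
t=13: [133, 133, 132, 131, 130, 105, 68, 105, 131, 133, 133]
t=14: [133, 133, 134, 134, 128, 89, 43, 89, 128, 133, 133]
t=15: [133, 133, 133, 133, 120, 99, 132, 99, 120, 133, 133]
t=16: [133, 133, 133, 134, 129, 106, 114, 106, 129, 134, 133]
t=17: [133, 133, 133, 133, 129, 115, 117, 115, 129, 133, 133]
t=18: [133, 133, 133, 133, 133, 130, 131, 130, 133, 133, 133]
t=19: [133, 133, 133, 133, 133, 134, 135, 134, 133, 133, 133]
t=20: [133, 133, 133, 133, 133, 132, 132, 132, 133, 133, 133]
t=21: [133, 133, 133, 133, 133, 133, 134, 133, 133, 133, 133]
t=22: [133, 133, 133, 133, 133, 133, 133, 133, 133, 133, 133]
t=23: [133, 133, 133, 133, 133, 133, 133, 133, 133, 133, 133]

Answer: 1
Key observation: The state at step 22, [133, 133, 133, 133, 133, 133, 133, 133, 133, 133, 133], reappears at step 23 — and no state repeats earlier — so the cycle the system enters has period 1.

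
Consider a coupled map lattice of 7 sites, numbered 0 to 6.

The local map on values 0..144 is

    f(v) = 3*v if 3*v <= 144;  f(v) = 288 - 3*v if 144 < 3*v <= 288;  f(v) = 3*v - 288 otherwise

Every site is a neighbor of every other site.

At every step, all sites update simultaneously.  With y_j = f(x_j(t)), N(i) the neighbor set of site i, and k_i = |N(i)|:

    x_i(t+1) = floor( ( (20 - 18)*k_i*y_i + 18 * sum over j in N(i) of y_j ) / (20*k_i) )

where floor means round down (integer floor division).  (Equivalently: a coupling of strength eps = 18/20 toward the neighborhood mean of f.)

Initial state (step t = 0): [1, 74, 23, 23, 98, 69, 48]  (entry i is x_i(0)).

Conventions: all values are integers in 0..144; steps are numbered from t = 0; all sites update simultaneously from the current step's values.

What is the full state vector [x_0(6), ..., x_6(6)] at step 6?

Answer: [117, 117, 117, 117, 117, 117, 117]

Derivation:
t=0: [1, 74, 23, 23, 98, 69, 48]
t=1: [65, 62, 62, 62, 65, 61, 58]
t=2: [102, 101, 101, 101, 102, 101, 100]
t=3: [15, 15, 15, 15, 15, 15, 15]
t=4: [45, 45, 45, 45, 45, 45, 45]
t=5: [135, 135, 135, 135, 135, 135, 135]
t=6: [117, 117, 117, 117, 117, 117, 117]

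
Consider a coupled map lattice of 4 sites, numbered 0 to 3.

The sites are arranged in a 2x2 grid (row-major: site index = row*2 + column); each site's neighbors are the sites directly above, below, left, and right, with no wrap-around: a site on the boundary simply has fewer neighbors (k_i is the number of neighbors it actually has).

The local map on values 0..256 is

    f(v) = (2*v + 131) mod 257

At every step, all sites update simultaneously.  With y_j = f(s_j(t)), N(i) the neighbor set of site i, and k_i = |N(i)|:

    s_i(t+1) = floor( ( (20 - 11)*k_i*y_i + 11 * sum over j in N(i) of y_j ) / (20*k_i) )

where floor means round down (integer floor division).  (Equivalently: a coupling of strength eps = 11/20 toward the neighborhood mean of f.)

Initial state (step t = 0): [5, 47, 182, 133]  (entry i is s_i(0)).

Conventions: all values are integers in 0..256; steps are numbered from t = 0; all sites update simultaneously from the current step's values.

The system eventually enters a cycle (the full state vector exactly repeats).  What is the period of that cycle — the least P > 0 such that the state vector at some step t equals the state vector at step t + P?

Simulating step by step:
t=0: [5, 47, 182, 133]
t=1: [190, 178, 184, 190]
t=2: [244, 243, 248, 244]
t=3: [106, 104, 108, 106]
t=4: [86, 84, 87, 86]
t=5: [45, 44, 46, 45]
t=6: [221, 220, 221, 221]
t=7: [58, 58, 59, 58]
t=8: [247, 247, 247, 247]
t=9: [111, 111, 111, 111]
t=10: [96, 96, 96, 96]
t=11: [66, 66, 66, 66]
t=12: [6, 6, 6, 6]
t=13: [143, 143, 143, 143]
t=14: [160, 160, 160, 160]
t=15: [194, 194, 194, 194]
t=16: [5, 5, 5, 5]
t=17: [141, 141, 141, 141]
t=18: [156, 156, 156, 156]
t=19: [186, 186, 186, 186]
t=20: [246, 246, 246, 246]
t=21: [109, 109, 109, 109]
t=22: [92, 92, 92, 92]
t=23: [58, 58, 58, 58]
t=24: [247, 247, 247, 247]

Answer: 16
Key observation: The state at step 8, [247, 247, 247, 247], reappears at step 24 — and no state repeats earlier — so the cycle the system enters has period 16.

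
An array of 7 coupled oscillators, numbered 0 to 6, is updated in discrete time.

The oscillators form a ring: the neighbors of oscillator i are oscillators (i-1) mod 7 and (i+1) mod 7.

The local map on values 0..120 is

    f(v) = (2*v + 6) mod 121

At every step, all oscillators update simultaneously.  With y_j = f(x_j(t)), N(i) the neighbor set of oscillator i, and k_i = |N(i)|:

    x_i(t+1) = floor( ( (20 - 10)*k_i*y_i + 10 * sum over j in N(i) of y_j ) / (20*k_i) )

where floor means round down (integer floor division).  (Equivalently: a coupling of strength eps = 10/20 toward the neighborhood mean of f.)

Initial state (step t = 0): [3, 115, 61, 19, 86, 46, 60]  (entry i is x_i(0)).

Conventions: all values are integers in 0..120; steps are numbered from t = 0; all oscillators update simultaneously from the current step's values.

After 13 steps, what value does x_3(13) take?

Simulating step by step:
t=0: [3, 115, 61, 19, 86, 46, 60]
t=1: [36, 62, 43, 38, 64, 64, 30]
t=2: [57, 47, 68, 67, 30, 26, 55]
t=3: [114, 85, 40, 31, 52, 74, 102]
t=4: [92, 77, 73, 83, 80, 66, 81]
t=5: [56, 44, 38, 44, 39, 31, 45]
t=6: [106, 97, 88, 88, 82, 79, 94]
t=7: [86, 79, 65, 58, 50, 52, 71]
t=8: [46, 39, 18, 30, 80, 88, 55]
t=9: [99, 77, 58, 54, 54, 70, 97]
t=10: [71, 40, 38, 85, 91, 60, 66]
t=11: [39, 70, 76, 64, 48, 23, 16]
t=12: [57, 42, 28, 41, 67, 61, 53]
t=13: [110, 90, 75, 64, 33, 36, 87]

Answer: x_3(13) = 64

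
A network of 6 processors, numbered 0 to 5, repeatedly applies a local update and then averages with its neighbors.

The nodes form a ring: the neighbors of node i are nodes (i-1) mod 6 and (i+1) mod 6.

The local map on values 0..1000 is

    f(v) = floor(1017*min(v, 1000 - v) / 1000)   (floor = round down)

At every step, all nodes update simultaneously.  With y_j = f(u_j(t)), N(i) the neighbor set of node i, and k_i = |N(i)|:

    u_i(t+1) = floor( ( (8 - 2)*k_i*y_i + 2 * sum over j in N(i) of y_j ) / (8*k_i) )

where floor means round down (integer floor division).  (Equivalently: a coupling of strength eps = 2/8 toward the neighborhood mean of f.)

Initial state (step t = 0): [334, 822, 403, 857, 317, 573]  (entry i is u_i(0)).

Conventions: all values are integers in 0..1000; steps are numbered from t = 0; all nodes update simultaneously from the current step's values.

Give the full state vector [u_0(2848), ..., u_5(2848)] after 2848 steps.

Simulating step by step:
t=0: [334, 822, 403, 857, 317, 573]
t=1: [331, 229, 347, 200, 313, 408]
t=2: [332, 260, 318, 236, 315, 392]
t=3: [335, 280, 305, 260, 319, 380]
t=4: [338, 294, 301, 277, 324, 372]
t=5: [341, 304, 301, 290, 329, 367]
t=6: [344, 313, 304, 300, 333, 364]
t=7: [347, 320, 309, 309, 337, 363]
t=8: [350, 327, 315, 317, 341, 363]
t=9: [353, 333, 321, 324, 345, 364]
t=10: [357, 339, 327, 331, 349, 366]
t=11: [361, 344, 334, 337, 354, 368]
t=12: [365, 350, 340, 343, 359, 371]
t=13: [369, 355, 346, 349, 364, 374]
t=14: [373, 361, 352, 355, 369, 378]
t=15: [378, 367, 358, 362, 374, 382]
t=16: [383, 373, 365, 369, 379, 386]
t=17: [388, 379, 372, 375, 384, 390]
t=18: [393, 385, 379, 381, 389, 395]
t=19: [398, 391, 386, 387, 394, 400]
t=20: [403, 397, 392, 393, 399, 405]
t=21: [408, 403, 398, 399, 405, 410]
t=22: [413, 409, 404, 405, 410, 415]
t=23: [419, 415, 410, 411, 416, 421]
t=24: [425, 421, 416, 417, 422, 427]
t=25: [431, 427, 423, 424, 429, 433]
t=26: [437, 434, 430, 431, 435, 439]
t=27: [443, 440, 437, 438, 442, 445]
t=28: [449, 447, 444, 445, 448, 451]
t=29: [456, 453, 451, 452, 455, 457]
t=30: [462, 460, 458, 459, 461, 463]
t=31: [468, 467, 465, 466, 468, 469]
t=32: [475, 473, 472, 473, 474, 475]
t=33: [482, 481, 480, 481, 482, 482]
t=34: [489, 489, 488, 489, 489, 490]
t=35: [497, 496, 496, 496, 497, 497]
t=36: [504, 504, 504, 504, 504, 505]
t=37: [503, 504, 504, 504, 503, 503]
t=38: [504, 504, 504, 504, 504, 505]

Answer: [504, 504, 504, 504, 504, 505]
Key observation: The state at step 36, [504, 504, 504, 504, 504, 505], reappears at step 38: the system is in a cycle of period 2 from step 36 on.  Therefore the state at step 2848 equals the state at step 36 + ((2848 - 36) mod 2) = 36, which is [504, 504, 504, 504, 504, 505].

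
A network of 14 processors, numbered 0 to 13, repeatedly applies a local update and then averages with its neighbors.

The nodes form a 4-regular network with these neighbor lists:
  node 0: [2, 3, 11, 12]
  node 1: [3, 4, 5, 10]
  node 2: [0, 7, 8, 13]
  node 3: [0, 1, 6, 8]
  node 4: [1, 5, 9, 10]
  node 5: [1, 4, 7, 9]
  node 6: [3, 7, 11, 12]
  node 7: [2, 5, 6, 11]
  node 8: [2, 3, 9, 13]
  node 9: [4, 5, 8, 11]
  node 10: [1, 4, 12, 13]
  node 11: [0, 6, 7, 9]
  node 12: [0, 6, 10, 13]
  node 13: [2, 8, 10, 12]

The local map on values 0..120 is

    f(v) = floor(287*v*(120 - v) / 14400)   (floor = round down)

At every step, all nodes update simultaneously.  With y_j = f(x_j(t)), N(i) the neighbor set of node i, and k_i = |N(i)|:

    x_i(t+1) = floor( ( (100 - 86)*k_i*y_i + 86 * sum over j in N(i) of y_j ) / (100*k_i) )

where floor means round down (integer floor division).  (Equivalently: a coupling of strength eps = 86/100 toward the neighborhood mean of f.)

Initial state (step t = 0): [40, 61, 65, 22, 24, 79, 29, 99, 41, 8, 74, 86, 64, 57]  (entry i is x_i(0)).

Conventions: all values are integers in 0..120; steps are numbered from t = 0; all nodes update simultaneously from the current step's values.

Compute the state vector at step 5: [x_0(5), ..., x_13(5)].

Answer: [69, 69, 69, 69, 69, 69, 69, 69, 69, 69, 69, 69, 69, 69]

Derivation:
t=0: [40, 61, 65, 22, 24, 79, 29, 99, 41, 8, 74, 86, 64, 57]
t=1: [60, 56, 61, 59, 53, 46, 52, 58, 52, 52, 64, 45, 64, 68]
t=2: [70, 69, 70, 70, 69, 70, 70, 69, 70, 68, 70, 70, 70, 70]
t=3: [69, 69, 69, 69, 69, 69, 69, 69, 69, 69, 69, 69, 69, 69]
t=4: [70, 70, 70, 70, 70, 70, 70, 70, 70, 70, 70, 70, 70, 70]
t=5: [69, 69, 69, 69, 69, 69, 69, 69, 69, 69, 69, 69, 69, 69]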